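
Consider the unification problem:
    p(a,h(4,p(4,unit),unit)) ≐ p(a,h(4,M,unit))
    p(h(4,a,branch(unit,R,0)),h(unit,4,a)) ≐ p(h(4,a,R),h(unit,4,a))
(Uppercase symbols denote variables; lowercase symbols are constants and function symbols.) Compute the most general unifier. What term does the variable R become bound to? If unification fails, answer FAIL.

Decompose p/2: a ≐ a,  h(4,p(4,unit),unit) ≐ h(4,M,unit).
Delete trivial equation a ≐ a.
Decompose h/3: 4 ≐ 4,  p(4,unit) ≐ M,  unit ≐ unit.
Delete trivial equation 4 ≐ 4.
Bind M := p(4,unit); no other remaining equation mentions M.
Delete trivial equation unit ≐ unit.
Decompose p/2: h(4,a,branch(unit,R,0)) ≐ h(4,a,R),  h(unit,4,a) ≐ h(unit,4,a).
Decompose h/3: 4 ≐ 4,  a ≐ a,  branch(unit,R,0) ≐ R.
Delete trivial equation 4 ≐ 4.
Delete trivial equation a ≐ a.
Occurs check fails: R occurs in branch(unit,R,0); the equation R ≐ branch(unit,R,0) has no finite solution.

FAIL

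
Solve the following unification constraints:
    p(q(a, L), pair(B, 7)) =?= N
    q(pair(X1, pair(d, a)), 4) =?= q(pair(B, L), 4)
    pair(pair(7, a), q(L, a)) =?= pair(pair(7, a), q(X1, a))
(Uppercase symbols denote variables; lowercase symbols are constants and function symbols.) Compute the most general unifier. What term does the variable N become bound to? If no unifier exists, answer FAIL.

Bind N := p(q(a, L), pair(B, 7)); no other remaining equation mentions N.
Decompose q/2: pair(X1, pair(d, a)) =?= pair(B, L),  4 =?= 4.
Decompose pair/2: X1 =?= B,  pair(d, a) =?= L.
Bind X1 := B; substituting into the one remaining equation that mentions X1 gives: pair(pair(7, a), q(L, a)) =?= pair(pair(7, a), q(B, a)).
Bind L := pair(d, a); substituting into the one remaining equation that mentions L gives: pair(pair(7, a), q(pair(d, a), a)) =?= pair(pair(7, a), q(B, a)). Substituting into the earlier binding gives N := p(q(a, pair(d, a)), pair(B, 7)).
Delete trivial equation 4 =?= 4.
Decompose pair/2: pair(7, a) =?= pair(7, a),  q(pair(d, a), a) =?= q(B, a).
Delete trivial equation pair(7, a) =?= pair(7, a).
Decompose q/2: pair(d, a) =?= B,  a =?= a.
Bind B := pair(d, a); no other remaining equation mentions B. Substituting into the earlier bindings gives N := p(q(a, pair(d, a)), pair(pair(d, a), 7)), X1 := pair(d, a).
Delete trivial equation a =?= a.
MGU = { N := p(q(a, pair(d, a)), pair(pair(d, a), 7)), X1 := pair(d, a), L := pair(d, a), B := pair(d, a) }, so N := p(q(a, pair(d, a)), pair(pair(d, a), 7)).

p(q(a, pair(d, a)), pair(pair(d, a), 7))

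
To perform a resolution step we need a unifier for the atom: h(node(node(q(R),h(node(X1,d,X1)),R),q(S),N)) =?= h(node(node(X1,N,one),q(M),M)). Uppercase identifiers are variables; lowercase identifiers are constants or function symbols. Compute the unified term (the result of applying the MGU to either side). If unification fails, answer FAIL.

h(node(node(q(one),h(node(q(one),d,q(one))),one),q(h(node(q(one),d,q(one)))),h(node(q(one),d,q(one)))))

Decompose h/1: node(node(q(R),h(node(X1,d,X1)),R),q(S),N) =?= node(node(X1,N,one),q(M),M).
Decompose node/3: node(q(R),h(node(X1,d,X1)),R) =?= node(X1,N,one),  q(S) =?= q(M),  N =?= M.
Decompose node/3: q(R) =?= X1,  h(node(X1,d,X1)) =?= N,  R =?= one.
Bind X1 := q(R); substituting into the one remaining equation that mentions X1 gives: h(node(q(R),d,q(R))) =?= N.
Bind N := h(node(q(R),d,q(R))); substituting into the one remaining equation that mentions N gives: h(node(q(R),d,q(R))) =?= M.
Bind R := one; substituting into the one remaining equation that mentions R gives: h(node(q(one),d,q(one))) =?= M. Substituting into the earlier bindings gives X1 := q(one), N := h(node(q(one),d,q(one))).
Decompose q/1: S =?= M.
Bind S := M; no other remaining equation mentions S.
Bind M := h(node(q(one),d,q(one))). Substituting into the earlier binding gives S := h(node(q(one),d,q(one))).
Applying the MGU to either side gives h(node(node(q(one),h(node(q(one),d,q(one))),one),q(h(node(q(one),d,q(one)))),h(node(q(one),d,q(one))))).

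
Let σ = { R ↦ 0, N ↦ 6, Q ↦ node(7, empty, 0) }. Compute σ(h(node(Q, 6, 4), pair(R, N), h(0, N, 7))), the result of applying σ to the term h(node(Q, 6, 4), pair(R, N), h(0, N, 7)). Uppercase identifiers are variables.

Replace each occurrence of R with 0.
Replace each occurrence of N with 6.
Replace each occurrence of Q with node(7, empty, 0).
Result: h(node(node(7, empty, 0), 6, 4), pair(0, 6), h(0, 6, 7)).

h(node(node(7, empty, 0), 6, 4), pair(0, 6), h(0, 6, 7))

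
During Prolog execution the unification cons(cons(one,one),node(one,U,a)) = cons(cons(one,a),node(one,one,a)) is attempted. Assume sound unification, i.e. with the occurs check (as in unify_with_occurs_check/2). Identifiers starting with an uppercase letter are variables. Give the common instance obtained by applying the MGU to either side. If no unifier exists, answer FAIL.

FAIL

Decompose cons/2: cons(one,one) = cons(one,a),  node(one,U,a) = node(one,one,a).
Decompose cons/2: one = one,  one = a.
Delete trivial equation one = one.
Clash: constants one and a differ; no unifier exists.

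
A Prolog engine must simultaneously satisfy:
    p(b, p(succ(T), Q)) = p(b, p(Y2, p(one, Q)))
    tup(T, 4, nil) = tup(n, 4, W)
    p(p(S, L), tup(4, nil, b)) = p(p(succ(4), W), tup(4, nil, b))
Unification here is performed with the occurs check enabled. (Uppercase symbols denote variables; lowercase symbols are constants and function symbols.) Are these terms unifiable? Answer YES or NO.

NO

Decompose p/2: b = b,  p(succ(T), Q) = p(Y2, p(one, Q)).
Delete trivial equation b = b.
Decompose p/2: succ(T) = Y2,  Q = p(one, Q).
Bind Y2 := succ(T); no other remaining equation mentions Y2.
Occurs check fails: Q occurs in p(one, Q); the equation Q = p(one, Q) has no finite solution.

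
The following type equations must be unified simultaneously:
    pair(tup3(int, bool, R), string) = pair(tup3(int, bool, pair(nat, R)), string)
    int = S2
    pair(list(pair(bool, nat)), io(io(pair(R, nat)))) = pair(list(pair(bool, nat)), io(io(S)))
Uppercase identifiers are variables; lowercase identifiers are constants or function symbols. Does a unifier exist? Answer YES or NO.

NO

Decompose pair/2: tup3(int, bool, R) = tup3(int, bool, pair(nat, R)),  string = string.
Decompose tup3/3: int = int,  bool = bool,  R = pair(nat, R).
Delete trivial equation int = int.
Delete trivial equation bool = bool.
Occurs check fails: R occurs in pair(nat, R); the equation R = pair(nat, R) has no finite solution.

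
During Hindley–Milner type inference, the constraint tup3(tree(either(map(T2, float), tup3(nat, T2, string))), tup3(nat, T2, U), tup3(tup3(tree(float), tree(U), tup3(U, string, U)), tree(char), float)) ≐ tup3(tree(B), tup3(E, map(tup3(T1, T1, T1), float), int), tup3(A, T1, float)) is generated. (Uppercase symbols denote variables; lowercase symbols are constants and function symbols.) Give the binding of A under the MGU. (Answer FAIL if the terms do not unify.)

tup3(tree(float), tree(int), tup3(int, string, int))

Decompose tup3/3: tree(either(map(T2, float), tup3(nat, T2, string))) ≐ tree(B),  tup3(nat, T2, U) ≐ tup3(E, map(tup3(T1, T1, T1), float), int),  tup3(tup3(tree(float), tree(U), tup3(U, string, U)), tree(char), float) ≐ tup3(A, T1, float).
Decompose tree/1: either(map(T2, float), tup3(nat, T2, string)) ≐ B.
Bind B := either(map(T2, float), tup3(nat, T2, string)); no other remaining equation mentions B.
Decompose tup3/3: nat ≐ E,  T2 ≐ map(tup3(T1, T1, T1), float),  U ≐ int.
Bind E := nat; no other remaining equation mentions E.
Bind T2 := map(tup3(T1, T1, T1), float); no other remaining equation mentions T2. Substituting into the earlier binding gives B := either(map(map(tup3(T1, T1, T1), float), float), tup3(nat, map(tup3(T1, T1, T1), float), string)).
Bind U := int; substituting into the remaining equation gives: tup3(tup3(tree(float), tree(int), tup3(int, string, int)), tree(char), float) ≐ tup3(A, T1, float).
Decompose tup3/3: tup3(tree(float), tree(int), tup3(int, string, int)) ≐ A,  tree(char) ≐ T1,  float ≐ float.
Bind A := tup3(tree(float), tree(int), tup3(int, string, int)); no other remaining equation mentions A.
Bind T1 := tree(char); no other remaining equation mentions T1. Substituting into the earlier bindings gives B := either(map(map(tup3(tree(char), tree(char), tree(char)), float), float), tup3(nat, map(tup3(tree(char), tree(char), tree(char)), float), string)), T2 := map(tup3(tree(char), tree(char), tree(char)), float).
Delete trivial equation float ≐ float.
MGU = { B := either(map(map(tup3(tree(char), tree(char), tree(char)), float), float), tup3(nat, map(tup3(tree(char), tree(char), tree(char)), float), string)), E := nat, T2 := map(tup3(tree(char), tree(char), tree(char)), float), U := int, A := tup3(tree(float), tree(int), tup3(int, string, int)), T1 := tree(char) }, so A := tup3(tree(float), tree(int), tup3(int, string, int)).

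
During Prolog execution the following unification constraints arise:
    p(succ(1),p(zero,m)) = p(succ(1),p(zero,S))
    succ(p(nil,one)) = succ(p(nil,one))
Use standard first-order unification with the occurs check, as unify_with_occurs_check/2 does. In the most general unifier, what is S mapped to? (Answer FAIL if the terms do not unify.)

m

Decompose p/2: succ(1) = succ(1),  p(zero,m) = p(zero,S).
Delete trivial equation succ(1) = succ(1).
Decompose p/2: zero = zero,  m = S.
Delete trivial equation zero = zero.
Bind S := m; no other remaining equation mentions S.
Delete trivial equation succ(p(nil,one)) = succ(p(nil,one)).
MGU = { S = m }, so S = m.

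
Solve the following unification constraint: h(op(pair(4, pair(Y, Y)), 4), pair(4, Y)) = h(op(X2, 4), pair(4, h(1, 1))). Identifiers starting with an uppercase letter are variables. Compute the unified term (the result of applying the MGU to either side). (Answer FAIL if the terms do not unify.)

Decompose h/2: op(pair(4, pair(Y, Y)), 4) = op(X2, 4),  pair(4, Y) = pair(4, h(1, 1)).
Decompose op/2: pair(4, pair(Y, Y)) = X2,  4 = 4.
Bind X2 := pair(4, pair(Y, Y)); no other remaining equation mentions X2.
Delete trivial equation 4 = 4.
Decompose pair/2: 4 = 4,  Y = h(1, 1).
Delete trivial equation 4 = 4.
Bind Y := h(1, 1). Substituting into the earlier binding gives X2 := pair(4, pair(h(1, 1), h(1, 1))).
Applying the MGU to either side gives h(op(pair(4, pair(h(1, 1), h(1, 1))), 4), pair(4, h(1, 1))).

h(op(pair(4, pair(h(1, 1), h(1, 1))), 4), pair(4, h(1, 1)))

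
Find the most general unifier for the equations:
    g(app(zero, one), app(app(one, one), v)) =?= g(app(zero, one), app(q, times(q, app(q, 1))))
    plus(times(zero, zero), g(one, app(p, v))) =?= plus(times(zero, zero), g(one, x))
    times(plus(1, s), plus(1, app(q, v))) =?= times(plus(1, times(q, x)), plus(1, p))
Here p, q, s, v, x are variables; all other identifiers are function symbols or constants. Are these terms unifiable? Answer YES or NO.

Decompose g/2: app(zero, one) =?= app(zero, one),  app(app(one, one), v) =?= app(q, times(q, app(q, 1))).
Delete trivial equation app(zero, one) =?= app(zero, one).
Decompose app/2: app(one, one) =?= q,  v =?= times(q, app(q, 1)).
Bind q := app(one, one); substituting into the 2 remaining equations that mention q gives: v =?= times(app(one, one), app(app(one, one), 1)),  times(plus(1, s), plus(1, app(app(one, one), v))) =?= times(plus(1, times(app(one, one), x)), plus(1, p)).
Bind v := times(app(one, one), app(app(one, one), 1)); substituting into the remaining equations gives: plus(times(zero, zero), g(one, app(p, times(app(one, one), app(app(one, one), 1))))) =?= plus(times(zero, zero), g(one, x)),  times(plus(1, s), plus(1, app(app(one, one), times(app(one, one), app(app(one, one), 1))))) =?= times(plus(1, times(app(one, one), x)), plus(1, p)).
Decompose plus/2: times(zero, zero) =?= times(zero, zero),  g(one, app(p, times(app(one, one), app(app(one, one), 1)))) =?= g(one, x).
Delete trivial equation times(zero, zero) =?= times(zero, zero).
Decompose g/2: one =?= one,  app(p, times(app(one, one), app(app(one, one), 1))) =?= x.
Delete trivial equation one =?= one.
Bind x := app(p, times(app(one, one), app(app(one, one), 1))); substituting into the remaining equation gives: times(plus(1, s), plus(1, app(app(one, one), times(app(one, one), app(app(one, one), 1))))) =?= times(plus(1, times(app(one, one), app(p, times(app(one, one), app(app(one, one), 1))))), plus(1, p)).
Decompose times/2: plus(1, s) =?= plus(1, times(app(one, one), app(p, times(app(one, one), app(app(one, one), 1))))),  plus(1, app(app(one, one), times(app(one, one), app(app(one, one), 1)))) =?= plus(1, p).
Decompose plus/2: 1 =?= 1,  s =?= times(app(one, one), app(p, times(app(one, one), app(app(one, one), 1)))).
Delete trivial equation 1 =?= 1.
Bind s := times(app(one, one), app(p, times(app(one, one), app(app(one, one), 1)))); no other remaining equation mentions s.
Decompose plus/2: 1 =?= 1,  app(app(one, one), times(app(one, one), app(app(one, one), 1))) =?= p.
Delete trivial equation 1 =?= 1.
Bind p := app(app(one, one), times(app(one, one), app(app(one, one), 1))). Substituting into the earlier bindings gives x := app(app(app(one, one), times(app(one, one), app(app(one, one), 1))), times(app(one, one), app(app(one, one), 1))), s := times(app(one, one), app(app(app(one, one), times(app(one, one), app(app(one, one), 1))), times(app(one, one), app(app(one, one), 1)))).
No equations remain and no clash or occurs-check failure arose, so a unifier exists.

YES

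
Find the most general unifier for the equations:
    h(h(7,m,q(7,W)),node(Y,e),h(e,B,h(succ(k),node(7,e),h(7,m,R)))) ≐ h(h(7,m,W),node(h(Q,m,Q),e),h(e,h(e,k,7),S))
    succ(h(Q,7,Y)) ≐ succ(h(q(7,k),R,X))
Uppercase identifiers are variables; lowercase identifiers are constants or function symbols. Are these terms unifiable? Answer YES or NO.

Decompose h/3: h(7,m,q(7,W)) ≐ h(7,m,W),  node(Y,e) ≐ node(h(Q,m,Q),e),  h(e,B,h(succ(k),node(7,e),h(7,m,R))) ≐ h(e,h(e,k,7),S).
Decompose h/3: 7 ≐ 7,  m ≐ m,  q(7,W) ≐ W.
Delete trivial equation 7 ≐ 7.
Delete trivial equation m ≐ m.
Occurs check fails: W occurs in q(7,W); the equation W ≐ q(7,W) has no finite solution.

NO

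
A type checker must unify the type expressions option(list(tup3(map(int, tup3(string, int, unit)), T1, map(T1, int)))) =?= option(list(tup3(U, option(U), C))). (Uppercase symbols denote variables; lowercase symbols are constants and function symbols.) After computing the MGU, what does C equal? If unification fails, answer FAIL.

map(option(map(int, tup3(string, int, unit))), int)

Decompose option/1: list(tup3(map(int, tup3(string, int, unit)), T1, map(T1, int))) =?= list(tup3(U, option(U), C)).
Decompose list/1: tup3(map(int, tup3(string, int, unit)), T1, map(T1, int)) =?= tup3(U, option(U), C).
Decompose tup3/3: map(int, tup3(string, int, unit)) =?= U,  T1 =?= option(U),  map(T1, int) =?= C.
Bind U := map(int, tup3(string, int, unit)); substituting into the one remaining equation that mentions U gives: T1 =?= option(map(int, tup3(string, int, unit))).
Bind T1 := option(map(int, tup3(string, int, unit))); substituting into the remaining equation gives: map(option(map(int, tup3(string, int, unit))), int) =?= C.
Bind C := map(option(map(int, tup3(string, int, unit))), int).
MGU = { U := map(int, tup3(string, int, unit)), T1 := option(map(int, tup3(string, int, unit))), C := map(option(map(int, tup3(string, int, unit))), int) }, so C := map(option(map(int, tup3(string, int, unit))), int).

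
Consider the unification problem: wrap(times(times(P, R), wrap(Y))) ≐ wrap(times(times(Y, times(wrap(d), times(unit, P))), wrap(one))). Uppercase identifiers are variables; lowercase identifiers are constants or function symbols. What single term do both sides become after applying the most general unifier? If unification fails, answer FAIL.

wrap(times(times(one, times(wrap(d), times(unit, one))), wrap(one)))

Decompose wrap/1: times(times(P, R), wrap(Y)) ≐ times(times(Y, times(wrap(d), times(unit, P))), wrap(one)).
Decompose times/2: times(P, R) ≐ times(Y, times(wrap(d), times(unit, P))),  wrap(Y) ≐ wrap(one).
Decompose times/2: P ≐ Y,  R ≐ times(wrap(d), times(unit, P)).
Bind P := Y; substituting into the one remaining equation that mentions P gives: R ≐ times(wrap(d), times(unit, Y)).
Bind R := times(wrap(d), times(unit, Y)); no other remaining equation mentions R.
Decompose wrap/1: Y ≐ one.
Bind Y := one. Substituting into the earlier bindings gives P := one, R := times(wrap(d), times(unit, one)).
Applying the MGU to either side gives wrap(times(times(one, times(wrap(d), times(unit, one))), wrap(one))).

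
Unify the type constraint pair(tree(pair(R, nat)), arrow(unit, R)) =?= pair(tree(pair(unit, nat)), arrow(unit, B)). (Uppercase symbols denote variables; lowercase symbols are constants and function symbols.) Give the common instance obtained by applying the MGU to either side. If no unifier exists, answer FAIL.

pair(tree(pair(unit, nat)), arrow(unit, unit))

Decompose pair/2: tree(pair(R, nat)) =?= tree(pair(unit, nat)),  arrow(unit, R) =?= arrow(unit, B).
Decompose tree/1: pair(R, nat) =?= pair(unit, nat).
Decompose pair/2: R =?= unit,  nat =?= nat.
Bind R := unit; substituting into the one remaining equation that mentions R gives: arrow(unit, unit) =?= arrow(unit, B).
Delete trivial equation nat =?= nat.
Decompose arrow/2: unit =?= unit,  unit =?= B.
Delete trivial equation unit =?= unit.
Bind B := unit.
Applying the MGU to either side gives pair(tree(pair(unit, nat)), arrow(unit, unit)).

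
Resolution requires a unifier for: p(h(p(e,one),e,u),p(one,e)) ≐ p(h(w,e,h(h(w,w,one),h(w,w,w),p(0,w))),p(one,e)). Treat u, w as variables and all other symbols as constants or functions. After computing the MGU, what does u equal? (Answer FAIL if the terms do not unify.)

h(h(p(e,one),p(e,one),one),h(p(e,one),p(e,one),p(e,one)),p(0,p(e,one)))

Decompose p/2: h(p(e,one),e,u) ≐ h(w,e,h(h(w,w,one),h(w,w,w),p(0,w))),  p(one,e) ≐ p(one,e).
Decompose h/3: p(e,one) ≐ w,  e ≐ e,  u ≐ h(h(w,w,one),h(w,w,w),p(0,w)).
Bind w := p(e,one); substituting into the one remaining equation that mentions w gives: u ≐ h(h(p(e,one),p(e,one),one),h(p(e,one),p(e,one),p(e,one)),p(0,p(e,one))).
Delete trivial equation e ≐ e.
Bind u := h(h(p(e,one),p(e,one),one),h(p(e,one),p(e,one),p(e,one)),p(0,p(e,one))); no other remaining equation mentions u.
Delete trivial equation p(one,e) ≐ p(one,e).
MGU = { w -> p(e,one), u -> h(h(p(e,one),p(e,one),one),h(p(e,one),p(e,one),p(e,one)),p(0,p(e,one))) }, so u -> h(h(p(e,one),p(e,one),one),h(p(e,one),p(e,one),p(e,one)),p(0,p(e,one))).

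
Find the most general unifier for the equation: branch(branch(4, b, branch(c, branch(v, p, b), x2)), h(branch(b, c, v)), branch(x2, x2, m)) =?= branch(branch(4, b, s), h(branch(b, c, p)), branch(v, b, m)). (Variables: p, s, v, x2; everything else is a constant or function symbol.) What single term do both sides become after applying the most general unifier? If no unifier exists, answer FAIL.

branch(branch(4, b, branch(c, branch(b, b, b), b)), h(branch(b, c, b)), branch(b, b, m))

Decompose branch/3: branch(4, b, branch(c, branch(v, p, b), x2)) =?= branch(4, b, s),  h(branch(b, c, v)) =?= h(branch(b, c, p)),  branch(x2, x2, m) =?= branch(v, b, m).
Decompose branch/3: 4 =?= 4,  b =?= b,  branch(c, branch(v, p, b), x2) =?= s.
Delete trivial equation 4 =?= 4.
Delete trivial equation b =?= b.
Bind s := branch(c, branch(v, p, b), x2); no other remaining equation mentions s.
Decompose h/1: branch(b, c, v) =?= branch(b, c, p).
Decompose branch/3: b =?= b,  c =?= c,  v =?= p.
Delete trivial equation b =?= b.
Delete trivial equation c =?= c.
Bind v := p; substituting into the remaining equation gives: branch(x2, x2, m) =?= branch(p, b, m). Substituting into the earlier binding gives s := branch(c, branch(p, p, b), x2).
Decompose branch/3: x2 =?= p,  x2 =?= b,  m =?= m.
Bind x2 := p; substituting into the one remaining equation that mentions x2 gives: p =?= b. Substituting into the earlier binding gives s := branch(c, branch(p, p, b), p).
Bind p := b; no other remaining equation mentions p. Substituting into the earlier bindings gives s := branch(c, branch(b, b, b), b), v := b, x2 := b.
Delete trivial equation m =?= m.
Applying the MGU to either side gives branch(branch(4, b, branch(c, branch(b, b, b), b)), h(branch(b, c, b)), branch(b, b, m)).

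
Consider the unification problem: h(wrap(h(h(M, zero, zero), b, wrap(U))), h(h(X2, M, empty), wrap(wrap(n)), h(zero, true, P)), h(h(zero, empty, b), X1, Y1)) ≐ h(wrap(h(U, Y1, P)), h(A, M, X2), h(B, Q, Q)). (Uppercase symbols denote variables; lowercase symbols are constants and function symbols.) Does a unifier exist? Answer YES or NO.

Decompose h/3: wrap(h(h(M, zero, zero), b, wrap(U))) ≐ wrap(h(U, Y1, P)),  h(h(X2, M, empty), wrap(wrap(n)), h(zero, true, P)) ≐ h(A, M, X2),  h(h(zero, empty, b), X1, Y1) ≐ h(B, Q, Q).
Decompose wrap/1: h(h(M, zero, zero), b, wrap(U)) ≐ h(U, Y1, P).
Decompose h/3: h(M, zero, zero) ≐ U,  b ≐ Y1,  wrap(U) ≐ P.
Bind U := h(M, zero, zero); substituting into the one remaining equation that mentions U gives: wrap(h(M, zero, zero)) ≐ P.
Bind Y1 := b; substituting into the one remaining equation that mentions Y1 gives: h(h(zero, empty, b), X1, b) ≐ h(B, Q, Q).
Bind P := wrap(h(M, zero, zero)); substituting into the one remaining equation that mentions P gives: h(h(X2, M, empty), wrap(wrap(n)), h(zero, true, wrap(h(M, zero, zero)))) ≐ h(A, M, X2).
Decompose h/3: h(X2, M, empty) ≐ A,  wrap(wrap(n)) ≐ M,  h(zero, true, wrap(h(M, zero, zero))) ≐ X2.
Bind A := h(X2, M, empty); no other remaining equation mentions A.
Bind M := wrap(wrap(n)); substituting into the one remaining equation that mentions M gives: h(zero, true, wrap(h(wrap(wrap(n)), zero, zero))) ≐ X2. Substituting into the earlier bindings gives U := h(wrap(wrap(n)), zero, zero), P := wrap(h(wrap(wrap(n)), zero, zero)), A := h(X2, wrap(wrap(n)), empty).
Bind X2 := h(zero, true, wrap(h(wrap(wrap(n)), zero, zero))); no other remaining equation mentions X2. Substituting into the earlier binding gives A := h(h(zero, true, wrap(h(wrap(wrap(n)), zero, zero))), wrap(wrap(n)), empty).
Decompose h/3: h(zero, empty, b) ≐ B,  X1 ≐ Q,  b ≐ Q.
Bind B := h(zero, empty, b); no other remaining equation mentions B.
Bind X1 := Q; no other remaining equation mentions X1.
Bind Q := b. Substituting into the earlier binding gives X1 := b.
No equations remain and no clash or occurs-check failure arose, so a unifier exists.

YES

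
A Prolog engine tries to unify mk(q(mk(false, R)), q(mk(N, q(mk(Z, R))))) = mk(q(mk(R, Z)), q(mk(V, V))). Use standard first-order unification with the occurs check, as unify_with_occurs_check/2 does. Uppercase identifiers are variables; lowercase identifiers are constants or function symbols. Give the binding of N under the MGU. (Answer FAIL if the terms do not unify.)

q(mk(false, false))

Decompose mk/2: q(mk(false, R)) = q(mk(R, Z)),  q(mk(N, q(mk(Z, R)))) = q(mk(V, V)).
Decompose q/1: mk(false, R) = mk(R, Z).
Decompose mk/2: false = R,  R = Z.
Bind R := false; substituting into the remaining equations gives: false = Z,  q(mk(N, q(mk(Z, false)))) = q(mk(V, V)).
Bind Z := false; substituting into the remaining equation gives: q(mk(N, q(mk(false, false)))) = q(mk(V, V)).
Decompose q/1: mk(N, q(mk(false, false))) = mk(V, V).
Decompose mk/2: N = V,  q(mk(false, false)) = V.
Bind N := V; no other remaining equation mentions N.
Bind V := q(mk(false, false)). Substituting into the earlier binding gives N := q(mk(false, false)).
MGU = { R -> false, Z -> false, N -> q(mk(false, false)), V -> q(mk(false, false)) }, so N -> q(mk(false, false)).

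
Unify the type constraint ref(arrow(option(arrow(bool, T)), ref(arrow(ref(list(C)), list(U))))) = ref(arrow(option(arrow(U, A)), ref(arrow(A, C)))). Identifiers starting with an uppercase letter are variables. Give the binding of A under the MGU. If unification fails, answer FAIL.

Decompose ref/1: arrow(option(arrow(bool, T)), ref(arrow(ref(list(C)), list(U)))) = arrow(option(arrow(U, A)), ref(arrow(A, C))).
Decompose arrow/2: option(arrow(bool, T)) = option(arrow(U, A)),  ref(arrow(ref(list(C)), list(U))) = ref(arrow(A, C)).
Decompose option/1: arrow(bool, T) = arrow(U, A).
Decompose arrow/2: bool = U,  T = A.
Bind U := bool; substituting into the one remaining equation that mentions U gives: ref(arrow(ref(list(C)), list(bool))) = ref(arrow(A, C)).
Bind T := A; no other remaining equation mentions T.
Decompose ref/1: arrow(ref(list(C)), list(bool)) = arrow(A, C).
Decompose arrow/2: ref(list(C)) = A,  list(bool) = C.
Bind A := ref(list(C)); no other remaining equation mentions A. Substituting into the earlier binding gives T := ref(list(C)).
Bind C := list(bool). Substituting into the earlier bindings gives T := ref(list(list(bool))), A := ref(list(list(bool))).
MGU = { U := bool, T := ref(list(list(bool))), A := ref(list(list(bool))), C := list(bool) }, so A := ref(list(list(bool))).

ref(list(list(bool)))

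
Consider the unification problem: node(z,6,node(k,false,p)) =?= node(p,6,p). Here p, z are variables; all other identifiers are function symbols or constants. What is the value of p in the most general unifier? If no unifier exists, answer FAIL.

Decompose node/3: z =?= p,  6 =?= 6,  node(k,false,p) =?= p.
Bind z := p; no other remaining equation mentions z.
Delete trivial equation 6 =?= 6.
Occurs check fails: p occurs in node(k,false,p); the equation p =?= node(k,false,p) has no finite solution.

FAIL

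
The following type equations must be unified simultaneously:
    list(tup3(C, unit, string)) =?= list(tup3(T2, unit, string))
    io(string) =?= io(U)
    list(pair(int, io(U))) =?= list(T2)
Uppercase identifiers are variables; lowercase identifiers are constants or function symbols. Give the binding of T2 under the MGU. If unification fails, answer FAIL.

pair(int, io(string))

Decompose list/1: tup3(C, unit, string) =?= tup3(T2, unit, string).
Decompose tup3/3: C =?= T2,  unit =?= unit,  string =?= string.
Bind C := T2; no other remaining equation mentions C.
Delete trivial equation unit =?= unit.
Delete trivial equation string =?= string.
Decompose io/1: string =?= U.
Bind U := string; substituting into the remaining equation gives: list(pair(int, io(string))) =?= list(T2).
Decompose list/1: pair(int, io(string)) =?= T2.
Bind T2 := pair(int, io(string)). Substituting into the earlier binding gives C := pair(int, io(string)).
MGU = { C ↦ pair(int, io(string)), U ↦ string, T2 ↦ pair(int, io(string)) }, so T2 ↦ pair(int, io(string)).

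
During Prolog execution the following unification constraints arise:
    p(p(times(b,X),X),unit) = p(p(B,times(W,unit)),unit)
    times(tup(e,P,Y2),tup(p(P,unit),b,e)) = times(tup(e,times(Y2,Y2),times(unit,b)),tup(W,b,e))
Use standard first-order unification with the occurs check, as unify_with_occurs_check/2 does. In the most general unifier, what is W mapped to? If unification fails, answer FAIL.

p(times(times(unit,b),times(unit,b)),unit)

Decompose p/2: p(times(b,X),X) = p(B,times(W,unit)),  unit = unit.
Decompose p/2: times(b,X) = B,  X = times(W,unit).
Bind B := times(b,X); no other remaining equation mentions B.
Bind X := times(W,unit); no other remaining equation mentions X. Substituting into the earlier binding gives B := times(b,times(W,unit)).
Delete trivial equation unit = unit.
Decompose times/2: tup(e,P,Y2) = tup(e,times(Y2,Y2),times(unit,b)),  tup(p(P,unit),b,e) = tup(W,b,e).
Decompose tup/3: e = e,  P = times(Y2,Y2),  Y2 = times(unit,b).
Delete trivial equation e = e.
Bind P := times(Y2,Y2); substituting into the one remaining equation that mentions P gives: tup(p(times(Y2,Y2),unit),b,e) = tup(W,b,e).
Bind Y2 := times(unit,b); substituting into the remaining equation gives: tup(p(times(times(unit,b),times(unit,b)),unit),b,e) = tup(W,b,e). Substituting into the earlier binding gives P := times(times(unit,b),times(unit,b)).
Decompose tup/3: p(times(times(unit,b),times(unit,b)),unit) = W,  b = b,  e = e.
Bind W := p(times(times(unit,b),times(unit,b)),unit); no other remaining equation mentions W. Substituting into the earlier bindings gives B := times(b,times(p(times(times(unit,b),times(unit,b)),unit),unit)), X := times(p(times(times(unit,b),times(unit,b)),unit),unit).
Delete trivial equation b = b.
Delete trivial equation e = e.
MGU = { B -> times(b,times(p(times(times(unit,b),times(unit,b)),unit),unit)), X -> times(p(times(times(unit,b),times(unit,b)),unit),unit), P -> times(times(unit,b),times(unit,b)), Y2 -> times(unit,b), W -> p(times(times(unit,b),times(unit,b)),unit) }, so W -> p(times(times(unit,b),times(unit,b)),unit).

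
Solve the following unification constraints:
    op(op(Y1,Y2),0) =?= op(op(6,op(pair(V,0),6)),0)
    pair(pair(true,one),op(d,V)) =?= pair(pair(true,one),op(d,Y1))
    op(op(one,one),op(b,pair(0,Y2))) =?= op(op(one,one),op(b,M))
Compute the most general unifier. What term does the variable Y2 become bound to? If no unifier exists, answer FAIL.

Decompose op/2: op(Y1,Y2) =?= op(6,op(pair(V,0),6)),  0 =?= 0.
Decompose op/2: Y1 =?= 6,  Y2 =?= op(pair(V,0),6).
Bind Y1 := 6; substituting into the one remaining equation that mentions Y1 gives: pair(pair(true,one),op(d,V)) =?= pair(pair(true,one),op(d,6)).
Bind Y2 := op(pair(V,0),6); substituting into the one remaining equation that mentions Y2 gives: op(op(one,one),op(b,pair(0,op(pair(V,0),6)))) =?= op(op(one,one),op(b,M)).
Delete trivial equation 0 =?= 0.
Decompose pair/2: pair(true,one) =?= pair(true,one),  op(d,V) =?= op(d,6).
Delete trivial equation pair(true,one) =?= pair(true,one).
Decompose op/2: d =?= d,  V =?= 6.
Delete trivial equation d =?= d.
Bind V := 6; substituting into the remaining equation gives: op(op(one,one),op(b,pair(0,op(pair(6,0),6)))) =?= op(op(one,one),op(b,M)). Substituting into the earlier binding gives Y2 := op(pair(6,0),6).
Decompose op/2: op(one,one) =?= op(one,one),  op(b,pair(0,op(pair(6,0),6))) =?= op(b,M).
Delete trivial equation op(one,one) =?= op(one,one).
Decompose op/2: b =?= b,  pair(0,op(pair(6,0),6)) =?= M.
Delete trivial equation b =?= b.
Bind M := pair(0,op(pair(6,0),6)).
MGU = { Y1 ↦ 6, Y2 ↦ op(pair(6,0),6), V ↦ 6, M ↦ pair(0,op(pair(6,0),6)) }, so Y2 ↦ op(pair(6,0),6).

op(pair(6,0),6)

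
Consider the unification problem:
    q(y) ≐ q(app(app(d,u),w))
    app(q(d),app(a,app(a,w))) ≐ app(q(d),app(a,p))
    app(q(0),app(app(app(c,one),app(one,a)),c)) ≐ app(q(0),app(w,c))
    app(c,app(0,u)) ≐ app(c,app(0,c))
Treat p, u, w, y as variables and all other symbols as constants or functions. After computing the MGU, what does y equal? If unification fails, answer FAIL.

Decompose q/1: y ≐ app(app(d,u),w).
Bind y := app(app(d,u),w); no other remaining equation mentions y.
Decompose app/2: q(d) ≐ q(d),  app(a,app(a,w)) ≐ app(a,p).
Delete trivial equation q(d) ≐ q(d).
Decompose app/2: a ≐ a,  app(a,w) ≐ p.
Delete trivial equation a ≐ a.
Bind p := app(a,w); no other remaining equation mentions p.
Decompose app/2: q(0) ≐ q(0),  app(app(app(c,one),app(one,a)),c) ≐ app(w,c).
Delete trivial equation q(0) ≐ q(0).
Decompose app/2: app(app(c,one),app(one,a)) ≐ w,  c ≐ c.
Bind w := app(app(c,one),app(one,a)); no other remaining equation mentions w. Substituting into the earlier bindings gives y := app(app(d,u),app(app(c,one),app(one,a))), p := app(a,app(app(c,one),app(one,a))).
Delete trivial equation c ≐ c.
Decompose app/2: c ≐ c,  app(0,u) ≐ app(0,c).
Delete trivial equation c ≐ c.
Decompose app/2: 0 ≐ 0,  u ≐ c.
Delete trivial equation 0 ≐ 0.
Bind u := c. Substituting into the earlier binding gives y := app(app(d,c),app(app(c,one),app(one,a))).
MGU = { y -> app(app(d,c),app(app(c,one),app(one,a))), p -> app(a,app(app(c,one),app(one,a))), w -> app(app(c,one),app(one,a)), u -> c }, so y -> app(app(d,c),app(app(c,one),app(one,a))).

app(app(d,c),app(app(c,one),app(one,a)))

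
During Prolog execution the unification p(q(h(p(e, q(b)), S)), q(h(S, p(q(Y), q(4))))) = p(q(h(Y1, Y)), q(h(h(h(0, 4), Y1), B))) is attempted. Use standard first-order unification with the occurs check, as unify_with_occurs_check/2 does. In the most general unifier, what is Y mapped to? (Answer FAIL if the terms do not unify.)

h(h(0, 4), p(e, q(b)))

Decompose p/2: q(h(p(e, q(b)), S)) = q(h(Y1, Y)),  q(h(S, p(q(Y), q(4)))) = q(h(h(h(0, 4), Y1), B)).
Decompose q/1: h(p(e, q(b)), S) = h(Y1, Y).
Decompose h/2: p(e, q(b)) = Y1,  S = Y.
Bind Y1 := p(e, q(b)); substituting into the one remaining equation that mentions Y1 gives: q(h(S, p(q(Y), q(4)))) = q(h(h(h(0, 4), p(e, q(b))), B)).
Bind S := Y; substituting into the remaining equation gives: q(h(Y, p(q(Y), q(4)))) = q(h(h(h(0, 4), p(e, q(b))), B)).
Decompose q/1: h(Y, p(q(Y), q(4))) = h(h(h(0, 4), p(e, q(b))), B).
Decompose h/2: Y = h(h(0, 4), p(e, q(b))),  p(q(Y), q(4)) = B.
Bind Y := h(h(0, 4), p(e, q(b))); substituting into the remaining equation gives: p(q(h(h(0, 4), p(e, q(b)))), q(4)) = B. Substituting into the earlier binding gives S := h(h(0, 4), p(e, q(b))).
Bind B := p(q(h(h(0, 4), p(e, q(b)))), q(4)).
MGU = { Y1 -> p(e, q(b)), S -> h(h(0, 4), p(e, q(b))), Y -> h(h(0, 4), p(e, q(b))), B -> p(q(h(h(0, 4), p(e, q(b)))), q(4)) }, so Y -> h(h(0, 4), p(e, q(b))).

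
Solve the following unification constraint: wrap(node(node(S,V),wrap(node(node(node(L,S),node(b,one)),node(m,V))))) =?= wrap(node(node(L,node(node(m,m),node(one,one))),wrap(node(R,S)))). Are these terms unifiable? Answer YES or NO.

Decompose wrap/1: node(node(S,V),wrap(node(node(node(L,S),node(b,one)),node(m,V)))) =?= node(node(L,node(node(m,m),node(one,one))),wrap(node(R,S))).
Decompose node/2: node(S,V) =?= node(L,node(node(m,m),node(one,one))),  wrap(node(node(node(L,S),node(b,one)),node(m,V))) =?= wrap(node(R,S)).
Decompose node/2: S =?= L,  V =?= node(node(m,m),node(one,one)).
Bind S := L; substituting into the one remaining equation that mentions S gives: wrap(node(node(node(L,L),node(b,one)),node(m,V))) =?= wrap(node(R,L)).
Bind V := node(node(m,m),node(one,one)); substituting into the remaining equation gives: wrap(node(node(node(L,L),node(b,one)),node(m,node(node(m,m),node(one,one))))) =?= wrap(node(R,L)).
Decompose wrap/1: node(node(node(L,L),node(b,one)),node(m,node(node(m,m),node(one,one)))) =?= node(R,L).
Decompose node/2: node(node(L,L),node(b,one)) =?= R,  node(m,node(node(m,m),node(one,one))) =?= L.
Bind R := node(node(L,L),node(b,one)); no other remaining equation mentions R.
Bind L := node(m,node(node(m,m),node(one,one))). Substituting into the earlier bindings gives S := node(m,node(node(m,m),node(one,one))), R := node(node(node(m,node(node(m,m),node(one,one))),node(m,node(node(m,m),node(one,one)))),node(b,one)).
No equations remain and no clash or occurs-check failure arose, so a unifier exists.

YES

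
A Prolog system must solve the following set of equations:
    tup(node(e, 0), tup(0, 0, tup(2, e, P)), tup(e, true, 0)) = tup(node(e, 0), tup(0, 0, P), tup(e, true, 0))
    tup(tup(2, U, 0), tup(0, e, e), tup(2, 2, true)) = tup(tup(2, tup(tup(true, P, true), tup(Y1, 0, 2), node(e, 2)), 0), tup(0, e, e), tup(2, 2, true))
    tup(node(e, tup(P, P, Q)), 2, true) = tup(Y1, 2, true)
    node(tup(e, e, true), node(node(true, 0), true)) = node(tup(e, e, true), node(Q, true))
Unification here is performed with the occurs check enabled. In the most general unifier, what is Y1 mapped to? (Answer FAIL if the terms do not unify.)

FAIL

Decompose tup/3: node(e, 0) = node(e, 0),  tup(0, 0, tup(2, e, P)) = tup(0, 0, P),  tup(e, true, 0) = tup(e, true, 0).
Delete trivial equation node(e, 0) = node(e, 0).
Decompose tup/3: 0 = 0,  0 = 0,  tup(2, e, P) = P.
Delete trivial equation 0 = 0.
Delete trivial equation 0 = 0.
Occurs check fails: P occurs in tup(2, e, P); the equation P = tup(2, e, P) has no finite solution.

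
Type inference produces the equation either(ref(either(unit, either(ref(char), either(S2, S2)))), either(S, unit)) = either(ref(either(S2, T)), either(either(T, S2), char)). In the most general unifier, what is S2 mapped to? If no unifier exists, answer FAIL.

FAIL

Decompose either/2: ref(either(unit, either(ref(char), either(S2, S2)))) = ref(either(S2, T)),  either(S, unit) = either(either(T, S2), char).
Decompose ref/1: either(unit, either(ref(char), either(S2, S2))) = either(S2, T).
Decompose either/2: unit = S2,  either(ref(char), either(S2, S2)) = T.
Bind S2 := unit; substituting into the remaining equations gives: either(ref(char), either(unit, unit)) = T,  either(S, unit) = either(either(T, unit), char).
Bind T := either(ref(char), either(unit, unit)); substituting into the remaining equation gives: either(S, unit) = either(either(either(ref(char), either(unit, unit)), unit), char).
Decompose either/2: S = either(either(ref(char), either(unit, unit)), unit),  unit = char.
Bind S := either(either(ref(char), either(unit, unit)), unit); no other remaining equation mentions S.
Clash: constants unit and char differ; no unifier exists.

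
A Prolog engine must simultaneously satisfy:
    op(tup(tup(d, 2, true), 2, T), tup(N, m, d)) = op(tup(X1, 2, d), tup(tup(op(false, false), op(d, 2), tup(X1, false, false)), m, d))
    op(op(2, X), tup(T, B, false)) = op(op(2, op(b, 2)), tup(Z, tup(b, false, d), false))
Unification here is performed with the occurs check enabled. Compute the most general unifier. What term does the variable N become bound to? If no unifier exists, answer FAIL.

Decompose op/2: tup(tup(d, 2, true), 2, T) = tup(X1, 2, d),  tup(N, m, d) = tup(tup(op(false, false), op(d, 2), tup(X1, false, false)), m, d).
Decompose tup/3: tup(d, 2, true) = X1,  2 = 2,  T = d.
Bind X1 := tup(d, 2, true); substituting into the one remaining equation that mentions X1 gives: tup(N, m, d) = tup(tup(op(false, false), op(d, 2), tup(tup(d, 2, true), false, false)), m, d).
Delete trivial equation 2 = 2.
Bind T := d; substituting into the one remaining equation that mentions T gives: op(op(2, X), tup(d, B, false)) = op(op(2, op(b, 2)), tup(Z, tup(b, false, d), false)).
Decompose tup/3: N = tup(op(false, false), op(d, 2), tup(tup(d, 2, true), false, false)),  m = m,  d = d.
Bind N := tup(op(false, false), op(d, 2), tup(tup(d, 2, true), false, false)); no other remaining equation mentions N.
Delete trivial equation m = m.
Delete trivial equation d = d.
Decompose op/2: op(2, X) = op(2, op(b, 2)),  tup(d, B, false) = tup(Z, tup(b, false, d), false).
Decompose op/2: 2 = 2,  X = op(b, 2).
Delete trivial equation 2 = 2.
Bind X := op(b, 2); no other remaining equation mentions X.
Decompose tup/3: d = Z,  B = tup(b, false, d),  false = false.
Bind Z := d; no other remaining equation mentions Z.
Bind B := tup(b, false, d); no other remaining equation mentions B.
Delete trivial equation false = false.
MGU = { X1 = tup(d, 2, true), T = d, N = tup(op(false, false), op(d, 2), tup(tup(d, 2, true), false, false)), X = op(b, 2), Z = d, B = tup(b, false, d) }, so N = tup(op(false, false), op(d, 2), tup(tup(d, 2, true), false, false)).

tup(op(false, false), op(d, 2), tup(tup(d, 2, true), false, false))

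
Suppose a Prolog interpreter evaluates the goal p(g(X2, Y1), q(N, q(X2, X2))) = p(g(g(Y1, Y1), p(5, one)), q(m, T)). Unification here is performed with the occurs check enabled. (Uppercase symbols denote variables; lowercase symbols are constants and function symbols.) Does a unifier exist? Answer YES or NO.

YES

Decompose p/2: g(X2, Y1) = g(g(Y1, Y1), p(5, one)),  q(N, q(X2, X2)) = q(m, T).
Decompose g/2: X2 = g(Y1, Y1),  Y1 = p(5, one).
Bind X2 := g(Y1, Y1); substituting into the one remaining equation that mentions X2 gives: q(N, q(g(Y1, Y1), g(Y1, Y1))) = q(m, T).
Bind Y1 := p(5, one); substituting into the remaining equation gives: q(N, q(g(p(5, one), p(5, one)), g(p(5, one), p(5, one)))) = q(m, T). Substituting into the earlier binding gives X2 := g(p(5, one), p(5, one)).
Decompose q/2: N = m,  q(g(p(5, one), p(5, one)), g(p(5, one), p(5, one))) = T.
Bind N := m; no other remaining equation mentions N.
Bind T := q(g(p(5, one), p(5, one)), g(p(5, one), p(5, one))).
No equations remain and no clash or occurs-check failure arose, so a unifier exists.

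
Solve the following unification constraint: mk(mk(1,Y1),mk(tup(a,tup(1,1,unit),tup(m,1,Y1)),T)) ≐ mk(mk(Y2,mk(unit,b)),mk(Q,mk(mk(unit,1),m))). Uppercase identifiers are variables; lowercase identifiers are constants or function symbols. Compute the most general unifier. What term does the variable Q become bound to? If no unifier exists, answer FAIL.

Decompose mk/2: mk(1,Y1) ≐ mk(Y2,mk(unit,b)),  mk(tup(a,tup(1,1,unit),tup(m,1,Y1)),T) ≐ mk(Q,mk(mk(unit,1),m)).
Decompose mk/2: 1 ≐ Y2,  Y1 ≐ mk(unit,b).
Bind Y2 := 1; no other remaining equation mentions Y2.
Bind Y1 := mk(unit,b); substituting into the remaining equation gives: mk(tup(a,tup(1,1,unit),tup(m,1,mk(unit,b))),T) ≐ mk(Q,mk(mk(unit,1),m)).
Decompose mk/2: tup(a,tup(1,1,unit),tup(m,1,mk(unit,b))) ≐ Q,  T ≐ mk(mk(unit,1),m).
Bind Q := tup(a,tup(1,1,unit),tup(m,1,mk(unit,b))); no other remaining equation mentions Q.
Bind T := mk(mk(unit,1),m).
MGU = { Y2 ↦ 1, Y1 ↦ mk(unit,b), Q ↦ tup(a,tup(1,1,unit),tup(m,1,mk(unit,b))), T ↦ mk(mk(unit,1),m) }, so Q ↦ tup(a,tup(1,1,unit),tup(m,1,mk(unit,b))).

tup(a,tup(1,1,unit),tup(m,1,mk(unit,b)))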